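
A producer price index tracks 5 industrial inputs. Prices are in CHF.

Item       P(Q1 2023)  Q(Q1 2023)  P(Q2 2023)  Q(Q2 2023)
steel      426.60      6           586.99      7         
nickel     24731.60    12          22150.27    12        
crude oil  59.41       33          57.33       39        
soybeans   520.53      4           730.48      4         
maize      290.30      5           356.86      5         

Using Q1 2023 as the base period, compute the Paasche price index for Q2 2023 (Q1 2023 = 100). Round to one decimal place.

Paasche price index uses current-period quantities as weights.
ΣP(Q2 2023)·Q(Q2 2023) = 586.99×7 + 22150.27×12 + 57.33×39 + 730.48×4 + 356.86×5 = 4108.93 + 265803.24 + 2235.87 + 2921.92 + 1784.3 = 276854.26
ΣP(Q1 2023)·Q(Q2 2023) = 426.60×7 + 24731.60×12 + 59.41×39 + 520.53×4 + 290.30×5 = 2986.2 + 296779.2 + 2316.99 + 2082.12 + 1451.5 = 305616.01
Index = 276854.26 / 305616.01 × 100 = 90.5889

90.6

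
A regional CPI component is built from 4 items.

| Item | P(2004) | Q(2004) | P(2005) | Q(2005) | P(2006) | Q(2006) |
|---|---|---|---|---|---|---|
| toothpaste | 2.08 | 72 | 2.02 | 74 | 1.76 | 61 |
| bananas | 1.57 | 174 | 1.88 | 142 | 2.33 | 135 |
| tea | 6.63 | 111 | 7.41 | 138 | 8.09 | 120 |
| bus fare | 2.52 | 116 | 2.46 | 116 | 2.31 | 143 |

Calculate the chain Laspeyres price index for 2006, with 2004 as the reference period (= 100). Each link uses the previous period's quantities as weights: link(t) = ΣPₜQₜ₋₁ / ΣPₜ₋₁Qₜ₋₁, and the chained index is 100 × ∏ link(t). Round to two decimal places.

116.55

Link 2004→2005:
ΣP(2005)Q(2004) = 2.02×72 + 1.88×174 + 7.41×111 + 2.46×116 = 145.44 + 327.12 + 822.51 + 285.36 = 1580.43
ΣP(2004)Q(2004) = 2.08×72 + 1.57×174 + 6.63×111 + 2.52×116 = 149.76 + 273.18 + 735.93 + 292.32 = 1451.19
link = 1580.43/1451.19 = 1.089058
Link 2005→2006:
ΣP(2006)Q(2005) = 1.76×74 + 2.33×142 + 8.09×138 + 2.31×116 = 130.24 + 330.86 + 1116.42 + 267.96 = 1845.48
ΣP(2005)Q(2005) = 2.02×74 + 1.88×142 + 7.41×138 + 2.46×116 = 149.48 + 266.96 + 1022.58 + 285.36 = 1724.38
link = 1845.48/1724.38 = 1.070228
Chained index = 100 × 1.089058 × 1.070228 = 116.5540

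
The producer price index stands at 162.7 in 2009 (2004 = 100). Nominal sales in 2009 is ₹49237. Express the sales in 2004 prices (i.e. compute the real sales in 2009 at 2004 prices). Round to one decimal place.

Real = Nominal ÷ (Index/100) = 49237 ÷ (162.7/100)
     = 49237 ÷ 1.627 = 30262.4462

30262.4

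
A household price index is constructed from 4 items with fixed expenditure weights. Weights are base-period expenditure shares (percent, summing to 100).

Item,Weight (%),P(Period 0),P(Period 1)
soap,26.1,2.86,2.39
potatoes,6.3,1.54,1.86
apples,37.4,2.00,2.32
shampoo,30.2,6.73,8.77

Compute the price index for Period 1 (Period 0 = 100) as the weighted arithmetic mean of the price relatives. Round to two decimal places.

112.16

soap: 26.1 × (2.39/2.86) = 26.1 × 0.835664 = 21.8108
potatoes: 6.3 × (1.86/1.54) = 6.3 × 1.207792 = 7.6091
apples: 37.4 × (2.32/2.00) = 37.4 × 1.160000 = 43.3840
shampoo: 30.2 × (8.77/6.73) = 30.2 × 1.303120 = 39.3542
Index = Σ wᵢ·(p₁ᵢ/p₀ᵢ) = 21.8108 + 7.6091 + 43.3840 + 39.3542 = 112.1582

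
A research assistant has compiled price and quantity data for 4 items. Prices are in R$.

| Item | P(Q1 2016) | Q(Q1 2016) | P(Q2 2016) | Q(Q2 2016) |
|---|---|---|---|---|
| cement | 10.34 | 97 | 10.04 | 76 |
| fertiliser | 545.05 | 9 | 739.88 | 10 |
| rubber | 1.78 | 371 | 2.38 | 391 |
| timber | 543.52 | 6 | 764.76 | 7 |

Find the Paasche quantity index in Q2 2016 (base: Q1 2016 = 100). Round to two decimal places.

110.24

Paasche quantity index uses current-period prices as weights.
ΣP(Q2 2016)·Q(Q2 2016) = 10.04×76 + 739.88×10 + 2.38×391 + 764.76×7 = 763.04 + 7398.8 + 930.58 + 5353.32 = 14445.74
ΣP(Q2 2016)·Q(Q1 2016) = 10.04×97 + 739.88×9 + 2.38×371 + 764.76×6 = 973.88 + 6658.92 + 882.98 + 4588.56 = 13104.34
Index = 14445.74 / 13104.34 × 100 = 110.2363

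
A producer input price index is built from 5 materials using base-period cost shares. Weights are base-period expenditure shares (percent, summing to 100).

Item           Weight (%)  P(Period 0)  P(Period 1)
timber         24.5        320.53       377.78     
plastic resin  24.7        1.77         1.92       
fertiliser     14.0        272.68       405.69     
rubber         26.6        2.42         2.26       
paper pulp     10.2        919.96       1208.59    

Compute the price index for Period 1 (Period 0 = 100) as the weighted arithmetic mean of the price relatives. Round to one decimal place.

timber: 24.5 × (377.78/320.53) = 24.5 × 1.178610 = 28.8760
plastic resin: 24.7 × (1.92/1.77) = 24.7 × 1.084746 = 26.7932
fertiliser: 14.0 × (405.69/272.68) = 14.0 × 1.487788 = 20.8290
rubber: 26.6 × (2.26/2.42) = 26.6 × 0.933884 = 24.8413
paper pulp: 10.2 × (1208.59/919.96) = 10.2 × 1.313742 = 13.4002
Index = Σ wᵢ·(p₁ᵢ/p₀ᵢ) = 28.8760 + 26.7932 + 20.8290 + 24.8413 + 13.4002 = 114.7397

114.7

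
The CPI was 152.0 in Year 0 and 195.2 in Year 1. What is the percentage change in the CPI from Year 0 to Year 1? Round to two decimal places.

Change = (195.2 − 152.0) / 152.0 × 100
       = 43.2 / 152.0 × 100 = 28.4211%

28.42%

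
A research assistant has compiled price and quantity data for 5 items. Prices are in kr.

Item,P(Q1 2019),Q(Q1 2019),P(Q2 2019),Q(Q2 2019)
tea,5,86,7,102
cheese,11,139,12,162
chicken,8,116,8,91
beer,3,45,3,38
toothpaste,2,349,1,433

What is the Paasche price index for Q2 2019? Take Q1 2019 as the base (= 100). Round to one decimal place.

Paasche price index uses current-period quantities as weights.
ΣP(Q2 2019)·Q(Q2 2019) = 7×102 + 12×162 + 8×91 + 3×38 + 1×433 = 714 + 1944 + 728 + 114 + 433 = 3933
ΣP(Q1 2019)·Q(Q2 2019) = 5×102 + 11×162 + 8×91 + 3×38 + 2×433 = 510 + 1782 + 728 + 114 + 866 = 4000
Index = 3933 / 4000 × 100 = 98.3250

98.3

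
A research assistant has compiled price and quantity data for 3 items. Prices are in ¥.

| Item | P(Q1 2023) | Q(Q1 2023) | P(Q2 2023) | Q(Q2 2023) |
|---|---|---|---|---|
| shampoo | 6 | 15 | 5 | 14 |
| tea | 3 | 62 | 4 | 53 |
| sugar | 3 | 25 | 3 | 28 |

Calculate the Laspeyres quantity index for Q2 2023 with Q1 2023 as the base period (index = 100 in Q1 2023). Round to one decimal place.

Laspeyres quantity index uses base-period prices as weights.
ΣP(Q1 2023)·Q(Q2 2023) = 6×14 + 3×53 + 3×28 = 84 + 159 + 84 = 327
ΣP(Q1 2023)·Q(Q1 2023) = 6×15 + 3×62 + 3×25 = 90 + 186 + 75 = 351
Index = 327 / 351 × 100 = 93.1624

93.2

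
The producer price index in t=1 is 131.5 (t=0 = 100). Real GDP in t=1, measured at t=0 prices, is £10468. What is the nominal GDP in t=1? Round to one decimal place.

Nominal = Real × (Index/100) = 10468 × (131.5/100)
        = 10468 × 1.315 = 13765.4200

13765.4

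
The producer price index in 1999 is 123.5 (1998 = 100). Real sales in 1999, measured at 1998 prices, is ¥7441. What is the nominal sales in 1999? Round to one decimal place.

Nominal = Real × (Index/100) = 7441 × (123.5/100)
        = 7441 × 1.235 = 9189.6350

9189.6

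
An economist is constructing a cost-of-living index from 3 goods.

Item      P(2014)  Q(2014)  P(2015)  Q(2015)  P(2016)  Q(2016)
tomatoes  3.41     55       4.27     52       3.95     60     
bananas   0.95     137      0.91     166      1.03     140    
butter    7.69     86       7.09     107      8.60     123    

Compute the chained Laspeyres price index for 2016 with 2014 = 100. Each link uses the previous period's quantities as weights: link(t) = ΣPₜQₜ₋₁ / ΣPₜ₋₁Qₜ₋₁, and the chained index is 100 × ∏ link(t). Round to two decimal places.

113.42

Link 2014→2015:
ΣP(2015)Q(2014) = 4.27×55 + 0.91×137 + 7.09×86 = 234.85 + 124.67 + 609.74 = 969.26
ΣP(2014)Q(2014) = 3.41×55 + 0.95×137 + 7.69×86 = 187.55 + 130.15 + 661.34 = 979.04
link = 969.26/979.04 = 0.990011
Link 2015→2016:
ΣP(2016)Q(2015) = 3.95×52 + 1.03×166 + 8.60×107 = 205.4 + 170.98 + 920.2 = 1296.58
ΣP(2015)Q(2015) = 4.27×52 + 0.91×166 + 7.09×107 = 222.04 + 151.06 + 758.63 = 1131.73
link = 1296.58/1131.73 = 1.145662
Chained index = 100 × 0.990011 × 1.145662 = 113.4218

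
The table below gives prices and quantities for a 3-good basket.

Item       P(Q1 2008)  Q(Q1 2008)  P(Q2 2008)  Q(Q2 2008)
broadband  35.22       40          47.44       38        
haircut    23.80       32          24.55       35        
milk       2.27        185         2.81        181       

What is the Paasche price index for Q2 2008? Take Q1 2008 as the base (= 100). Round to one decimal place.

122.8

Paasche price index uses current-period quantities as weights.
ΣP(Q2 2008)·Q(Q2 2008) = 47.44×38 + 24.55×35 + 2.81×181 = 1802.72 + 859.25 + 508.61 = 3170.58
ΣP(Q1 2008)·Q(Q2 2008) = 35.22×38 + 23.80×35 + 2.27×181 = 1338.36 + 833 + 410.87 = 2582.23
Index = 3170.58 / 2582.23 × 100 = 122.7846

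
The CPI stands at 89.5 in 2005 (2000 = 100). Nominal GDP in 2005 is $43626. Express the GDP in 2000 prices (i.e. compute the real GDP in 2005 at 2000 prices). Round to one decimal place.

Real = Nominal ÷ (Index/100) = 43626 ÷ (89.5/100)
     = 43626 ÷ 0.895 = 48744.1341

48744.1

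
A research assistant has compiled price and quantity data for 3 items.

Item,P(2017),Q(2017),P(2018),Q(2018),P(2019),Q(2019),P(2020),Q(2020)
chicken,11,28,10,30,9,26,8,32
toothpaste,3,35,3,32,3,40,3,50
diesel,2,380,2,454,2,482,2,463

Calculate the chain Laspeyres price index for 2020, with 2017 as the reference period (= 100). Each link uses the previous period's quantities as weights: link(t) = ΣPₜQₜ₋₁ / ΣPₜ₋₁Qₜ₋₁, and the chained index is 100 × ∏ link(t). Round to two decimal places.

93.49

Link 2017→2018:
ΣP(2018)Q(2017) = 10×28 + 3×35 + 2×380 = 280 + 105 + 760 = 1145
ΣP(2017)Q(2017) = 11×28 + 3×35 + 2×380 = 308 + 105 + 760 = 1173
link = 1145/1173 = 0.976130
Link 2018→2019:
ΣP(2019)Q(2018) = 9×30 + 3×32 + 2×454 = 270 + 96 + 908 = 1274
ΣP(2018)Q(2018) = 10×30 + 3×32 + 2×454 = 300 + 96 + 908 = 1304
link = 1274/1304 = 0.976994
Link 2019→2020:
ΣP(2020)Q(2019) = 8×26 + 3×40 + 2×482 = 208 + 120 + 964 = 1292
ΣP(2019)Q(2019) = 9×26 + 3×40 + 2×482 = 234 + 120 + 964 = 1318
link = 1292/1318 = 0.980273
Chained index = 100 × 0.976130 × 0.976994 × 0.980273 = 93.4860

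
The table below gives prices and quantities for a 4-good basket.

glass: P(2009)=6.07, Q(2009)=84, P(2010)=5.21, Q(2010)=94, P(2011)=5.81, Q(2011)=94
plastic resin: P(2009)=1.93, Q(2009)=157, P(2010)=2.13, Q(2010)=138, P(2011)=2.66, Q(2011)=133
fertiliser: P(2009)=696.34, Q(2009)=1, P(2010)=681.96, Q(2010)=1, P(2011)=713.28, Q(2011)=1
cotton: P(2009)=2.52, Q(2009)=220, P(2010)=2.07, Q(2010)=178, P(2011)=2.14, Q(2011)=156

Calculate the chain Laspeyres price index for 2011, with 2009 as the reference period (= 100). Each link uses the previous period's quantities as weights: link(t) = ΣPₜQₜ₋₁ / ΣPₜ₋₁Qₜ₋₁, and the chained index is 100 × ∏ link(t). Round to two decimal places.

101.27

Link 2009→2010:
ΣP(2010)Q(2009) = 5.21×84 + 2.13×157 + 681.96×1 + 2.07×220 = 437.64 + 334.41 + 681.96 + 455.4 = 1909.41
ΣP(2009)Q(2009) = 6.07×84 + 1.93×157 + 696.34×1 + 2.52×220 = 509.88 + 303.01 + 696.34 + 554.4 = 2063.63
link = 1909.41/2063.63 = 0.925268
Link 2010→2011:
ΣP(2011)Q(2010) = 5.81×94 + 2.66×138 + 713.28×1 + 2.14×178 = 546.14 + 367.08 + 713.28 + 380.92 = 2007.42
ΣP(2010)Q(2010) = 5.21×94 + 2.13×138 + 681.96×1 + 2.07×178 = 489.74 + 293.94 + 681.96 + 368.46 = 1834.1
link = 2007.42/1834.1 = 1.094499
Chained index = 100 × 0.925268 × 1.094499 = 101.2704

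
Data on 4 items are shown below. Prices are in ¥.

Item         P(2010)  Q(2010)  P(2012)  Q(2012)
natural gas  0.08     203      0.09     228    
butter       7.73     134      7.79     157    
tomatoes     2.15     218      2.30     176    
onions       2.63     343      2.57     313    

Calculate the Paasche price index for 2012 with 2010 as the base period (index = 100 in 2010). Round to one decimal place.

Paasche price index uses current-period quantities as weights.
ΣP(2012)·Q(2012) = 0.09×228 + 7.79×157 + 2.30×176 + 2.57×313 = 20.52 + 1223.03 + 404.8 + 804.41 = 2452.76
ΣP(2010)·Q(2012) = 0.08×228 + 7.73×157 + 2.15×176 + 2.63×313 = 18.24 + 1213.61 + 378.4 + 823.19 = 2433.44
Index = 2452.76 / 2433.44 × 100 = 100.7939

100.8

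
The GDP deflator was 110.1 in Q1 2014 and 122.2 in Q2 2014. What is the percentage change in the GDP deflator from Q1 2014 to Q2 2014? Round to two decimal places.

Change = (122.2 − 110.1) / 110.1 × 100
       = 12.1 / 110.1 × 100 = 10.9900%

10.99%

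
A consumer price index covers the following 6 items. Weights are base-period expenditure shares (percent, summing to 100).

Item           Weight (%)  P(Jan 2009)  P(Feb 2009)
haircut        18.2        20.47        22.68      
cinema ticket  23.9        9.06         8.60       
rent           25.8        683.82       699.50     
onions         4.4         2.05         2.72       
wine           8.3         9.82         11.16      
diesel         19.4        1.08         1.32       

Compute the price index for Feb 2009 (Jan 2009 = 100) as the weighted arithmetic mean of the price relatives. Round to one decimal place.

haircut: 18.2 × (22.68/20.47) = 18.2 × 1.107963 = 20.1649
cinema ticket: 23.9 × (8.60/9.06) = 23.9 × 0.949227 = 22.6865
rent: 25.8 × (699.50/683.82) = 25.8 × 1.022930 = 26.3916
onions: 4.4 × (2.72/2.05) = 4.4 × 1.326829 = 5.8380
wine: 8.3 × (11.16/9.82) = 8.3 × 1.136456 = 9.4326
diesel: 19.4 × (1.32/1.08) = 19.4 × 1.222222 = 23.7111
Index = Σ wᵢ·(p₁ᵢ/p₀ᵢ) = 20.1649 + 22.6865 + 26.3916 + 5.8380 + 9.4326 + 23.7111 = 108.2248

108.2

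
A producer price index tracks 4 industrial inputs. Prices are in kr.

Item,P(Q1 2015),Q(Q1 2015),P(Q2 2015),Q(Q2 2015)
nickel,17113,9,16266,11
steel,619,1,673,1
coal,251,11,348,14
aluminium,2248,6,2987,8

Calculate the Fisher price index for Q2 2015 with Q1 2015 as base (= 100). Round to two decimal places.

Laspeyres component (base-period weights):
ΣP(Q2 2015)Q(Q1 2015) = 16266×9 + 673×1 + 348×11 + 2987×6 = 146394 + 673 + 3828 + 17922 = 168817
ΣP(Q1 2015)Q(Q1 2015) = 17113×9 + 619×1 + 251×11 + 2248×6 = 154017 + 619 + 2761 + 13488 = 170885
L = 168817 / 170885 × 100 = 98.7898
Paasche component (current-period weights):
ΣP(Q2 2015)Q(Q2 2015) = 16266×11 + 673×1 + 348×14 + 2987×8 = 178926 + 673 + 4872 + 23896 = 208367
ΣP(Q1 2015)Q(Q2 2015) = 17113×11 + 619×1 + 251×14 + 2248×8 = 188243 + 619 + 3514 + 17984 = 210360
P = 208367 / 210360 × 100 = 99.0526
Fisher = √(L × P) = √(98.7898 × 99.0526) = 98.9211

98.92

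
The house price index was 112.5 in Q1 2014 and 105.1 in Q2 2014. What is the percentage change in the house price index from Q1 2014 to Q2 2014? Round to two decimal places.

Change = (105.1 − 112.5) / 112.5 × 100
       = -7.4 / 112.5 × 100 = -6.5778%

-6.58%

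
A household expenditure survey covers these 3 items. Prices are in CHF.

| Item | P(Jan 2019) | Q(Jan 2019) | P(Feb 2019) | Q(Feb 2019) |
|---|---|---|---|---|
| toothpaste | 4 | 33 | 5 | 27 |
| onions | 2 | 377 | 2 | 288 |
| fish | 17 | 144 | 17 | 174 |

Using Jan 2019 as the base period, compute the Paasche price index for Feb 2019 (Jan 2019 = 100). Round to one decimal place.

Paasche price index uses current-period quantities as weights.
ΣP(Feb 2019)·Q(Feb 2019) = 5×27 + 2×288 + 17×174 = 135 + 576 + 2958 = 3669
ΣP(Jan 2019)·Q(Feb 2019) = 4×27 + 2×288 + 17×174 = 108 + 576 + 2958 = 3642
Index = 3669 / 3642 × 100 = 100.7414

100.7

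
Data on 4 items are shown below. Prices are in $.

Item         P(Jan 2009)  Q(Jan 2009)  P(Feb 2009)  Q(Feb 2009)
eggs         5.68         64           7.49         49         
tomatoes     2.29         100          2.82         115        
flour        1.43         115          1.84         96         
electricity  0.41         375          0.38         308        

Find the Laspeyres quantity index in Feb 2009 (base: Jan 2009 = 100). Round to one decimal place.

Laspeyres quantity index uses base-period prices as weights.
ΣP(Jan 2009)·Q(Feb 2009) = 5.68×49 + 2.29×115 + 1.43×96 + 0.41×308 = 278.32 + 263.35 + 137.28 + 126.28 = 805.23
ΣP(Jan 2009)·Q(Jan 2009) = 5.68×64 + 2.29×100 + 1.43×115 + 0.41×375 = 363.52 + 229 + 164.45 + 153.75 = 910.72
Index = 805.23 / 910.72 × 100 = 88.4169

88.4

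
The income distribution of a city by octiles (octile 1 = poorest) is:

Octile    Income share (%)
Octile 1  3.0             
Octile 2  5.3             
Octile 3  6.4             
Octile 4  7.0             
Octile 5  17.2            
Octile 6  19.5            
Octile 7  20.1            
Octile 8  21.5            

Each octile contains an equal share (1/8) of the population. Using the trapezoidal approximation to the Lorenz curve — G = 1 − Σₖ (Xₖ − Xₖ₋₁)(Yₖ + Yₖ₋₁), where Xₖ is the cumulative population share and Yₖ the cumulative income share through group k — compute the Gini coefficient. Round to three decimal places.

Cumulative income shares Yₖ: 0.0300, 0.0830, 0.1470, 0.2170, 0.3890, 0.5840, 0.7850, 1.0000
Σ (Xₖ−Xₖ₋₁)(Yₖ+Yₖ₋₁) = (1/8)(0.0300+0.0000) + (1/8)(0.0830+0.0300) + (1/8)(0.1470+0.0830) + (1/8)(0.2170+0.1470) + (1/8)(0.3890+0.2170) + (1/8)(0.5840+0.3890) + (1/8)(0.7850+0.5840) + (1/8)(1.0000+0.7850)
  = 0.0037 + 0.0141 + 0.0287 + 0.0455 + 0.0757 + 0.1216 + 0.1711 + 0.2231 = 0.6838
G = 1 − 0.6838 = 0.3162

0.316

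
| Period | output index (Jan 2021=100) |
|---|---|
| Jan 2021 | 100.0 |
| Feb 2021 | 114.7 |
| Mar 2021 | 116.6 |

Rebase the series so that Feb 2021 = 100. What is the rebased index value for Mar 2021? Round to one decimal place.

101.7

Rebased(Mar 2021) = 116.6 / 114.7 × 100 = 101.6565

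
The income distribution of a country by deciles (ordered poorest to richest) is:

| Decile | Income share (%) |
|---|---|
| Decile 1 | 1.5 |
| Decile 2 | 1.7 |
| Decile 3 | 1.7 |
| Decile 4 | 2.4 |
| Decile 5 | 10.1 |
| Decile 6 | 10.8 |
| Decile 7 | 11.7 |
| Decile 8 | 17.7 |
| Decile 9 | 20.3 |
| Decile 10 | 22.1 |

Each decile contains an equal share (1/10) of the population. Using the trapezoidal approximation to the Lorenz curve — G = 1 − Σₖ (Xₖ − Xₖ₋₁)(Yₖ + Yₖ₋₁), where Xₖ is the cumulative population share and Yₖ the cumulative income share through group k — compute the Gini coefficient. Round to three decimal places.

0.424

Cumulative income shares Yₖ: 0.0150, 0.0320, 0.0490, 0.0730, 0.1740, 0.2820, 0.3990, 0.5760, 0.7790, 1.0000
Σ (Xₖ−Xₖ₋₁)(Yₖ+Yₖ₋₁) = (1/10)(0.0150+0.0000) + (1/10)(0.0320+0.0150) + (1/10)(0.0490+0.0320) + (1/10)(0.0730+0.0490) + (1/10)(0.1740+0.0730) + (1/10)(0.2820+0.1740) + (1/10)(0.3990+0.2820) + (1/10)(0.5760+0.3990) + (1/10)(0.7790+0.5760) + (1/10)(1.0000+0.7790)
  = 0.0015 + 0.0047 + 0.0081 + 0.0122 + 0.0247 + 0.0456 + 0.0681 + 0.0975 + 0.1355 + 0.1779 = 0.5758
G = 1 − 0.5758 = 0.4242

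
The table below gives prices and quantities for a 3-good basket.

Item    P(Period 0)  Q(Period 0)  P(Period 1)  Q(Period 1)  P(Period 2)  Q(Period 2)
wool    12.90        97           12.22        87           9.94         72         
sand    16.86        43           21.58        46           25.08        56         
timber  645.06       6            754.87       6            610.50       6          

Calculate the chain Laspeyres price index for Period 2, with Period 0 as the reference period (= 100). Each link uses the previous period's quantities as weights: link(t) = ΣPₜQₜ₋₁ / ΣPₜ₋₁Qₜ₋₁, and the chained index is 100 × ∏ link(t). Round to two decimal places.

98.02

Link Period 0→Period 1:
ΣP(Period 1)Q(Period 0) = 12.22×97 + 21.58×43 + 754.87×6 = 1185.34 + 927.94 + 4529.22 = 6642.5
ΣP(Period 0)Q(Period 0) = 12.90×97 + 16.86×43 + 645.06×6 = 1251.3 + 724.98 + 3870.36 = 5846.64
link = 6642.5/5846.64 = 1.136123
Link Period 1→Period 2:
ΣP(Period 2)Q(Period 1) = 9.94×87 + 25.08×46 + 610.50×6 = 864.78 + 1153.68 + 3663 = 5681.46
ΣP(Period 1)Q(Period 1) = 12.22×87 + 21.58×46 + 754.87×6 = 1063.14 + 992.68 + 4529.22 = 6585.04
link = 5681.46/6585.04 = 0.862783
Chained index = 100 × 1.136123 × 0.862783 = 98.0227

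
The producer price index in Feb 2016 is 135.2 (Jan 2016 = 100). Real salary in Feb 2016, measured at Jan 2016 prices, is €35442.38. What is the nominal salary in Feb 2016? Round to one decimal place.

47918.1

Nominal = Real × (Index/100) = 35442.38 × (135.2/100)
        = 35442.38 × 1.352 = 47918.0978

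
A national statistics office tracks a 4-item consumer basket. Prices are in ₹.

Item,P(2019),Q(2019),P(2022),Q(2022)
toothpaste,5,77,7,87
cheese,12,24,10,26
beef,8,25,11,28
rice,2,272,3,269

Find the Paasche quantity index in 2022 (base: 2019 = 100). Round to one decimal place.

Paasche quantity index uses current-period prices as weights.
ΣP(2022)·Q(2022) = 7×87 + 10×26 + 11×28 + 3×269 = 609 + 260 + 308 + 807 = 1984
ΣP(2022)·Q(2019) = 7×77 + 10×24 + 11×25 + 3×272 = 539 + 240 + 275 + 816 = 1870
Index = 1984 / 1870 × 100 = 106.0963

106.1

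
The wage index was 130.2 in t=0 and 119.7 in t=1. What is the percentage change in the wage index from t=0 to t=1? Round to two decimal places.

Change = (119.7 − 130.2) / 130.2 × 100
       = -10.5 / 130.2 × 100 = -8.0645%

-8.06%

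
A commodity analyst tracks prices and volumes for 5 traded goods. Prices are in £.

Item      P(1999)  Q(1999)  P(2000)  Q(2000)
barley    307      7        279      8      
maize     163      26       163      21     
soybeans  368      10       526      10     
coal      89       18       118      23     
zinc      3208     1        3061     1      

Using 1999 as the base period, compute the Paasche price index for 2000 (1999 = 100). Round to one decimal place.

Paasche price index uses current-period quantities as weights.
ΣP(2000)·Q(2000) = 279×8 + 163×21 + 526×10 + 118×23 + 3061×1 = 2232 + 3423 + 5260 + 2714 + 3061 = 16690
ΣP(1999)·Q(2000) = 307×8 + 163×21 + 368×10 + 89×23 + 3208×1 = 2456 + 3423 + 3680 + 2047 + 3208 = 14814
Index = 16690 / 14814 × 100 = 112.6637

112.7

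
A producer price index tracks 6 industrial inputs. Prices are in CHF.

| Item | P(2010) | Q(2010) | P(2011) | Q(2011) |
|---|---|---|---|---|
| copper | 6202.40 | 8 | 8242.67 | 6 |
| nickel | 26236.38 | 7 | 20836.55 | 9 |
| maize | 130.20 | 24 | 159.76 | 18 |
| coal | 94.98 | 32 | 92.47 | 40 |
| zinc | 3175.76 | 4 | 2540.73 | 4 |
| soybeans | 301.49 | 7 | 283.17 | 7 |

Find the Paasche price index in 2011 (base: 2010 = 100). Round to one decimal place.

Paasche price index uses current-period quantities as weights.
ΣP(2011)·Q(2011) = 8242.67×6 + 20836.55×9 + 159.76×18 + 92.47×40 + 2540.73×4 + 283.17×7 = 49456.02 + 187528.95 + 2875.68 + 3698.8 + 10162.92 + 1982.19 = 255704.56
ΣP(2010)·Q(2011) = 6202.40×6 + 26236.38×9 + 130.20×18 + 94.98×40 + 3175.76×4 + 301.49×7 = 37214.4 + 236127.42 + 2343.6 + 3799.2 + 12703.04 + 2110.43 = 294298.09
Index = 255704.56 / 294298.09 × 100 = 86.8862

86.9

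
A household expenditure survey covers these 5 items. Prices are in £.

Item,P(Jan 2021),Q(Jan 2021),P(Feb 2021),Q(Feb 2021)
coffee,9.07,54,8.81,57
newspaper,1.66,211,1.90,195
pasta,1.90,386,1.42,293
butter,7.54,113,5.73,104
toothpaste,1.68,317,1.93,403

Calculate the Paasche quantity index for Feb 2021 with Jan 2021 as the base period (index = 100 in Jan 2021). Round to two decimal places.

99.19

Paasche quantity index uses current-period prices as weights.
ΣP(Feb 2021)·Q(Feb 2021) = 8.81×57 + 1.90×195 + 1.42×293 + 5.73×104 + 1.93×403 = 502.17 + 370.5 + 416.06 + 595.92 + 777.79 = 2662.44
ΣP(Feb 2021)·Q(Jan 2021) = 8.81×54 + 1.90×211 + 1.42×386 + 5.73×113 + 1.93×317 = 475.74 + 400.9 + 548.12 + 647.49 + 611.81 = 2684.06
Index = 2662.44 / 2684.06 × 100 = 99.1945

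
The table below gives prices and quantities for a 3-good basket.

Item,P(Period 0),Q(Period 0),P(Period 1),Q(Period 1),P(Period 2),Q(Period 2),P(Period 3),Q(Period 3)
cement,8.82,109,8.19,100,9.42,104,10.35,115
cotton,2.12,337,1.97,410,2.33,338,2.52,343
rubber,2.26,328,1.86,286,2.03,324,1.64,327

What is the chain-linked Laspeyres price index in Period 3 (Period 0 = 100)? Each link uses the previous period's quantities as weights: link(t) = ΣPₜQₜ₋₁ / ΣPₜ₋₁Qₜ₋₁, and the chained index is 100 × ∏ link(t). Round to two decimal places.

104.36

Link Period 0→Period 1:
ΣP(Period 1)Q(Period 0) = 8.19×109 + 1.97×337 + 1.86×328 = 892.71 + 663.89 + 610.08 = 2166.68
ΣP(Period 0)Q(Period 0) = 8.82×109 + 2.12×337 + 2.26×328 = 961.38 + 714.44 + 741.28 = 2417.1
link = 2166.68/2417.1 = 0.896397
Link Period 1→Period 2:
ΣP(Period 2)Q(Period 1) = 9.42×100 + 2.33×410 + 2.03×286 = 942 + 955.3 + 580.58 = 2477.88
ΣP(Period 1)Q(Period 1) = 8.19×100 + 1.97×410 + 1.86×286 = 819 + 807.7 + 531.96 = 2158.66
link = 2477.88/2158.66 = 1.147879
Link Period 2→Period 3:
ΣP(Period 3)Q(Period 2) = 10.35×104 + 2.52×338 + 1.64×324 = 1076.4 + 851.76 + 531.36 = 2459.52
ΣP(Period 2)Q(Period 2) = 9.42×104 + 2.33×338 + 2.03×324 = 979.68 + 787.54 + 657.72 = 2424.94
link = 2459.52/2424.94 = 1.014260
Chained index = 100 × 0.896397 × 1.147879 × 1.014260 = 104.3628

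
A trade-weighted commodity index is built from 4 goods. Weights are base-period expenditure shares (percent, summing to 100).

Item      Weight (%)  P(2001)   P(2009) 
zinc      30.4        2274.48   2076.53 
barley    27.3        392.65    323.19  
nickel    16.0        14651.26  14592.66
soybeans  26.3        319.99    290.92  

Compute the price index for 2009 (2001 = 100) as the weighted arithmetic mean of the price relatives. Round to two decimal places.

zinc: 30.4 × (2076.53/2274.48) = 30.4 × 0.912969 = 27.7543
barley: 27.3 × (323.19/392.65) = 27.3 × 0.823099 = 22.4706
nickel: 16.0 × (14592.66/14651.26) = 16.0 × 0.996000 = 15.9360
soybeans: 26.3 × (290.92/319.99) = 26.3 × 0.909153 = 23.9107
Index = Σ wᵢ·(p₁ᵢ/p₀ᵢ) = 27.7543 + 22.4706 + 15.9360 + 23.9107 = 90.0716

90.07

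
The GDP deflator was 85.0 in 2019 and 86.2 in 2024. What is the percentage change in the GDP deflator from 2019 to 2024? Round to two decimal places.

1.41%

Change = (86.2 − 85.0) / 85.0 × 100
       = 1.2 / 85.0 × 100 = 1.4118%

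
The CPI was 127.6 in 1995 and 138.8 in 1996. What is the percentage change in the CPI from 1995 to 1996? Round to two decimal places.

Change = (138.8 − 127.6) / 127.6 × 100
       = 11.2 / 127.6 × 100 = 8.7774%

8.78%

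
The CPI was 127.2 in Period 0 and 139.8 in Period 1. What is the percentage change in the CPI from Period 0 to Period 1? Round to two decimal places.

9.91%

Change = (139.8 − 127.2) / 127.2 × 100
       = 12.6 / 127.2 × 100 = 9.9057%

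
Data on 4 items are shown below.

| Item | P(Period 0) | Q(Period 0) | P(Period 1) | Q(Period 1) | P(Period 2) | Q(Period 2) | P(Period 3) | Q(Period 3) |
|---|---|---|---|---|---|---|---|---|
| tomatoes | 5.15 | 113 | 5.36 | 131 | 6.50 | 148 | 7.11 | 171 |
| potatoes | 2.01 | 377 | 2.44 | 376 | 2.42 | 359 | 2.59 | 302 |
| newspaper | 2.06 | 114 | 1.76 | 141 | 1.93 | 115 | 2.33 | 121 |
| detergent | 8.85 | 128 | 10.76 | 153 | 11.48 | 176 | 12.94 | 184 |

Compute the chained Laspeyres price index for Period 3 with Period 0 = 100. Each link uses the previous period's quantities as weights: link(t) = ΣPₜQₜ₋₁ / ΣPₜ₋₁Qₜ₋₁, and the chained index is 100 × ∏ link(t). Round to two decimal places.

Link Period 0→Period 1:
ΣP(Period 1)Q(Period 0) = 5.36×113 + 2.44×377 + 1.76×114 + 10.76×128 = 605.68 + 919.88 + 200.64 + 1377.28 = 3103.48
ΣP(Period 0)Q(Period 0) = 5.15×113 + 2.01×377 + 2.06×114 + 8.85×128 = 581.95 + 757.77 + 234.84 + 1132.8 = 2707.36
link = 3103.48/2707.36 = 1.146312
Link Period 1→Period 2:
ΣP(Period 2)Q(Period 1) = 6.50×131 + 2.42×376 + 1.93×141 + 11.48×153 = 851.5 + 909.92 + 272.13 + 1756.44 = 3789.99
ΣP(Period 1)Q(Period 1) = 5.36×131 + 2.44×376 + 1.76×141 + 10.76×153 = 702.16 + 917.44 + 248.16 + 1646.28 = 3514.04
link = 3789.99/3514.04 = 1.078528
Link Period 2→Period 3:
ΣP(Period 3)Q(Period 2) = 7.11×148 + 2.59×359 + 2.33×115 + 12.94×176 = 1052.28 + 929.81 + 267.95 + 2277.44 = 4527.48
ΣP(Period 2)Q(Period 2) = 6.50×148 + 2.42×359 + 1.93×115 + 11.48×176 = 962 + 868.78 + 221.95 + 2020.48 = 4073.21
link = 4527.48/4073.21 = 1.111526
Chained index = 100 × 1.146312 × 1.078528 × 1.111526 = 137.4213

137.42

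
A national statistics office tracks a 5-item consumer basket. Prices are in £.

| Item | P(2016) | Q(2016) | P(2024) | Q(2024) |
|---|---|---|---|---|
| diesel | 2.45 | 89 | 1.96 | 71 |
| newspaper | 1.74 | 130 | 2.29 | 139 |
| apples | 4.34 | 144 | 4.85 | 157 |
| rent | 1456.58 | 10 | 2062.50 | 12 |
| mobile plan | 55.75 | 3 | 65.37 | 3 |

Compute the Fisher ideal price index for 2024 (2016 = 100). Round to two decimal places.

Laspeyres component (base-period weights):
ΣP(2024)Q(2016) = 1.96×89 + 2.29×130 + 4.85×144 + 2062.50×10 + 65.37×3 = 174.44 + 297.7 + 698.4 + 20625 + 196.11 = 21991.65
ΣP(2016)Q(2016) = 2.45×89 + 1.74×130 + 4.34×144 + 1456.58×10 + 55.75×3 = 218.05 + 226.2 + 624.96 + 14565.8 + 167.25 = 15802.26
L = 21991.65 / 15802.26 × 100 = 139.1678
Paasche component (current-period weights):
ΣP(2024)Q(2024) = 1.96×71 + 2.29×139 + 4.85×157 + 2062.50×12 + 65.37×3 = 139.16 + 318.31 + 761.45 + 24750 + 196.11 = 26165.03
ΣP(2016)Q(2024) = 2.45×71 + 1.74×139 + 4.34×157 + 1456.58×12 + 55.75×3 = 173.95 + 241.86 + 681.38 + 17478.96 + 167.25 = 18743.4
P = 26165.03 / 18743.4 × 100 = 139.5960
Fisher = √(L × P) = √(139.1678 × 139.5960) = 139.3817

139.38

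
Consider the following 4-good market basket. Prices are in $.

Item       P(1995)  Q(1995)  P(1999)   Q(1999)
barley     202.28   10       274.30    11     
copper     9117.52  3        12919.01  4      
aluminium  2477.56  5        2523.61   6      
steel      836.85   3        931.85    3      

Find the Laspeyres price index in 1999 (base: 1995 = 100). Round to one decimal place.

Laspeyres price index uses base-period quantities as weights.
ΣP(1999)·Q(1995) = 274.30×10 + 12919.01×3 + 2523.61×5 + 931.85×3 = 2743 + 38757.03 + 12618.05 + 2795.55 = 56913.63
ΣP(1995)·Q(1995) = 202.28×10 + 9117.52×3 + 2477.56×5 + 836.85×3 = 2022.8 + 27352.56 + 12387.8 + 2510.55 = 44273.71
Index = 56913.63 / 44273.71 × 100 = 128.5495

128.5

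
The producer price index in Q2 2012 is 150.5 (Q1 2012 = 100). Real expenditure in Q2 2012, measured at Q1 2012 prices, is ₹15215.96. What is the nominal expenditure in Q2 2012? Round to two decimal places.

22900.02

Nominal = Real × (Index/100) = 15215.96 × (150.5/100)
        = 15215.96 × 1.505 = 22900.0198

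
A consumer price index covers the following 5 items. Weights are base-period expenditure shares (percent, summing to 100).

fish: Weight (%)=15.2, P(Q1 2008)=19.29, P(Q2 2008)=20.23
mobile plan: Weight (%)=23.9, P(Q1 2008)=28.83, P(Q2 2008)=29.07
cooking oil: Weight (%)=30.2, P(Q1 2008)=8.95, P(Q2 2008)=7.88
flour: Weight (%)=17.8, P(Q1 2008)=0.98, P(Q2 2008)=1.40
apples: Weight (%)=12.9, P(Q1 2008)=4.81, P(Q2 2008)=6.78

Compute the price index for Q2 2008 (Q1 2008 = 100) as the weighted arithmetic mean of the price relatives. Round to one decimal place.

fish: 15.2 × (20.23/19.29) = 15.2 × 1.048730 = 15.9407
mobile plan: 23.9 × (29.07/28.83) = 23.9 × 1.008325 = 24.0990
cooking oil: 30.2 × (7.88/8.95) = 30.2 × 0.880447 = 26.5895
flour: 17.8 × (1.40/0.98) = 17.8 × 1.428571 = 25.4286
apples: 12.9 × (6.78/4.81) = 12.9 × 1.409563 = 18.1834
Index = Σ wᵢ·(p₁ᵢ/p₀ᵢ) = 15.9407 + 24.0990 + 26.5895 + 25.4286 + 18.1834 = 110.2411

110.2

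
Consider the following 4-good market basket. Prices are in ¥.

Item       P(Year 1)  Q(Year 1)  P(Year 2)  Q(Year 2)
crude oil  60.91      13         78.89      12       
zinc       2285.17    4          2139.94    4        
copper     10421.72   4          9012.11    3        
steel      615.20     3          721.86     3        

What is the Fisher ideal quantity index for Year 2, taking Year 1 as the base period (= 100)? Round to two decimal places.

Laspeyres component (base-period weights):
ΣP(Year 1)Q(Year 2) = 60.91×12 + 2285.17×4 + 10421.72×3 + 615.20×3 = 730.92 + 9140.68 + 31265.16 + 1845.6 = 42982.36
ΣP(Year 1)Q(Year 1) = 60.91×13 + 2285.17×4 + 10421.72×4 + 615.20×3 = 791.83 + 9140.68 + 41686.88 + 1845.6 = 53464.99
L = 42982.36 / 53464.99 × 100 = 80.3935
Paasche component (current-period weights):
ΣP(Year 2)Q(Year 2) = 78.89×12 + 2139.94×4 + 9012.11×3 + 721.86×3 = 946.68 + 8559.76 + 27036.33 + 2165.58 = 38708.35
ΣP(Year 2)Q(Year 1) = 78.89×13 + 2139.94×4 + 9012.11×4 + 721.86×3 = 1025.57 + 8559.76 + 36048.44 + 2165.58 = 47799.35
P = 38708.35 / 47799.35 × 100 = 80.9809
Fisher = √(L × P) = √(80.3935 × 80.9809) = 80.6867

80.69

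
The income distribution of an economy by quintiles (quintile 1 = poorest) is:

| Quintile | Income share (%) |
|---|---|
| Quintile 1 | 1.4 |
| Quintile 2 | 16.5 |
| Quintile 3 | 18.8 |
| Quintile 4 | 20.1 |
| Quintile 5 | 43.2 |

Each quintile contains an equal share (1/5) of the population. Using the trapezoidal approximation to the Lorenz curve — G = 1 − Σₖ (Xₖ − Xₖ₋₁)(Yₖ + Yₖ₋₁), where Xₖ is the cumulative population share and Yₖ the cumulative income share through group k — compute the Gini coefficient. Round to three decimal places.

Cumulative income shares Yₖ: 0.0140, 0.1790, 0.3670, 0.5680, 1.0000
Σ (Xₖ−Xₖ₋₁)(Yₖ+Yₖ₋₁) = (1/5)(0.0140+0.0000) + (1/5)(0.1790+0.0140) + (1/5)(0.3670+0.1790) + (1/5)(0.5680+0.3670) + (1/5)(1.0000+0.5680)
  = 0.0028 + 0.0386 + 0.1092 + 0.1870 + 0.3136 = 0.6512
G = 1 − 0.6512 = 0.3488

0.349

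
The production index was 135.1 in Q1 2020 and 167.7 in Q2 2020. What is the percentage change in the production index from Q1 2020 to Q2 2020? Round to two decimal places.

Change = (167.7 − 135.1) / 135.1 × 100
       = 32.6 / 135.1 × 100 = 24.1303%

24.13%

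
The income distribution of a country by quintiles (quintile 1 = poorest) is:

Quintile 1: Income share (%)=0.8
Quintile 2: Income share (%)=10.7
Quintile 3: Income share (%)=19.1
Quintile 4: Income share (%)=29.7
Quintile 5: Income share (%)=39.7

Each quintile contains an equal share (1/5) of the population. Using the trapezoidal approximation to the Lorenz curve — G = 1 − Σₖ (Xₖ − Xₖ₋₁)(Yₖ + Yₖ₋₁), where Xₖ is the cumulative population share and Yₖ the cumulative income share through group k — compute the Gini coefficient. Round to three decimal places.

Cumulative income shares Yₖ: 0.0080, 0.1150, 0.3060, 0.6030, 1.0000
Σ (Xₖ−Xₖ₋₁)(Yₖ+Yₖ₋₁) = (1/5)(0.0080+0.0000) + (1/5)(0.1150+0.0080) + (1/5)(0.3060+0.1150) + (1/5)(0.6030+0.3060) + (1/5)(1.0000+0.6030)
  = 0.0016 + 0.0246 + 0.0842 + 0.1818 + 0.3206 = 0.6128
G = 1 − 0.6128 = 0.3872

0.387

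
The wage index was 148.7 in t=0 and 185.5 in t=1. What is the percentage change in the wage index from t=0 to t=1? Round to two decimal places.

Change = (185.5 − 148.7) / 148.7 × 100
       = 36.8 / 148.7 × 100 = 24.7478%

24.75%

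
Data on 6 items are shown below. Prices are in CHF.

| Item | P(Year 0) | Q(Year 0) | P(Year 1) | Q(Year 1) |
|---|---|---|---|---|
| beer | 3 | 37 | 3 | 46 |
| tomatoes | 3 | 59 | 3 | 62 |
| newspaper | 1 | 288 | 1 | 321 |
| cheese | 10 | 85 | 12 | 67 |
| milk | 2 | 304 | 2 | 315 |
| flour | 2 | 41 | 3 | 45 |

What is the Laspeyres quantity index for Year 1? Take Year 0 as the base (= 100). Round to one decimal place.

96.2

Laspeyres quantity index uses base-period prices as weights.
ΣP(Year 0)·Q(Year 1) = 3×46 + 3×62 + 1×321 + 10×67 + 2×315 + 2×45 = 138 + 186 + 321 + 670 + 630 + 90 = 2035
ΣP(Year 0)·Q(Year 0) = 3×37 + 3×59 + 1×288 + 10×85 + 2×304 + 2×41 = 111 + 177 + 288 + 850 + 608 + 82 = 2116
Index = 2035 / 2116 × 100 = 96.1720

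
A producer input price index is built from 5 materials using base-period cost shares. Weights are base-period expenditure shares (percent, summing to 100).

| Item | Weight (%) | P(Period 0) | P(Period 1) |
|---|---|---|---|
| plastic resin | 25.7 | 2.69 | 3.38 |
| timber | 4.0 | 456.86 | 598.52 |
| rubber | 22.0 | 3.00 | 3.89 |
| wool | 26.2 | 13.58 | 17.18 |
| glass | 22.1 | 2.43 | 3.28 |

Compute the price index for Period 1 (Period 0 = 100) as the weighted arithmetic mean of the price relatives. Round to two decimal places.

129.04

plastic resin: 25.7 × (3.38/2.69) = 25.7 × 1.256506 = 32.2922
timber: 4.0 × (598.52/456.86) = 4.0 × 1.310073 = 5.2403
rubber: 22.0 × (3.89/3.00) = 22.0 × 1.296667 = 28.5267
wool: 26.2 × (17.18/13.58) = 26.2 × 1.265096 = 33.1455
glass: 22.1 × (3.28/2.43) = 22.1 × 1.349794 = 29.8305
Index = Σ wᵢ·(p₁ᵢ/p₀ᵢ) = 32.2922 + 5.2403 + 28.5267 + 33.1455 + 29.8305 = 129.0351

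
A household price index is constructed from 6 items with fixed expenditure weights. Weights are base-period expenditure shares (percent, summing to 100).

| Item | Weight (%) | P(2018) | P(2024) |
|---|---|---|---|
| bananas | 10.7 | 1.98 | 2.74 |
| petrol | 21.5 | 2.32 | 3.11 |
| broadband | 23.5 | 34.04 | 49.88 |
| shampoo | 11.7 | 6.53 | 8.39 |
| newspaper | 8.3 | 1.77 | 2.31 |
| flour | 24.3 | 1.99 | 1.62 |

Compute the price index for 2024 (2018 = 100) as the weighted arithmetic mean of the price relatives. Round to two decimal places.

123.71

bananas: 10.7 × (2.74/1.98) = 10.7 × 1.383838 = 14.8071
petrol: 21.5 × (3.11/2.32) = 21.5 × 1.340517 = 28.8211
broadband: 23.5 × (49.88/34.04) = 23.5 × 1.465335 = 34.4354
shampoo: 11.7 × (8.39/6.53) = 11.7 × 1.284839 = 15.0326
newspaper: 8.3 × (2.31/1.77) = 8.3 × 1.305085 = 10.8322
flour: 24.3 × (1.62/1.99) = 24.3 × 0.814070 = 19.7819
Index = Σ wᵢ·(p₁ᵢ/p₀ᵢ) = 14.8071 + 28.8211 + 34.4354 + 15.0326 + 10.8322 + 19.7819 = 123.7103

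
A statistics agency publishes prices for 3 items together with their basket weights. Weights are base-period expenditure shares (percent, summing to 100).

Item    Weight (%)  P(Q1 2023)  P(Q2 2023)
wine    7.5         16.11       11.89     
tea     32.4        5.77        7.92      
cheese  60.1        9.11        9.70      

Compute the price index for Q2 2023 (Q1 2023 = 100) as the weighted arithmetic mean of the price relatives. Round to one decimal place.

114.0

wine: 7.5 × (11.89/16.11) = 7.5 × 0.738051 = 5.5354
tea: 32.4 × (7.92/5.77) = 32.4 × 1.372617 = 44.4728
cheese: 60.1 × (9.70/9.11) = 60.1 × 1.064764 = 63.9923
Index = Σ wᵢ·(p₁ᵢ/p₀ᵢ) = 5.5354 + 44.4728 + 63.9923 = 114.0005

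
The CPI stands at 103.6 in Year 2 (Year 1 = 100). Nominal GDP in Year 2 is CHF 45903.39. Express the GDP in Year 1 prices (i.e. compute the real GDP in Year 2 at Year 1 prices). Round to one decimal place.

44308.3

Real = Nominal ÷ (Index/100) = 45903.39 ÷ (103.6/100)
     = 45903.39 ÷ 1.036 = 44308.2915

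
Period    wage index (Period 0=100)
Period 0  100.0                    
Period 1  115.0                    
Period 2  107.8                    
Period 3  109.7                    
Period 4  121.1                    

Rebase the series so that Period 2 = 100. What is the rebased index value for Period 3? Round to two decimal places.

Rebased(Period 3) = 109.7 / 107.8 × 100 = 101.7625

101.76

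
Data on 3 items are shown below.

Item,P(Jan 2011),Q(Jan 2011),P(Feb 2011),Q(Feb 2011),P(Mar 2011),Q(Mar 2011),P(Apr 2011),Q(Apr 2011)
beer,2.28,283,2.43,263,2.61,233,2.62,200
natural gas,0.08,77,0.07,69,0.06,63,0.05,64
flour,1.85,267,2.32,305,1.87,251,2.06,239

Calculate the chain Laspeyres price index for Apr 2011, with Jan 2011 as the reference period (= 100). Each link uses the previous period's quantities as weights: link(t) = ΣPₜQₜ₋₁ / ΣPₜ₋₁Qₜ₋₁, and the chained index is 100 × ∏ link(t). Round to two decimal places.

111.80

Link Jan 2011→Feb 2011:
ΣP(Feb 2011)Q(Jan 2011) = 2.43×283 + 0.07×77 + 2.32×267 = 687.69 + 5.39 + 619.44 = 1312.52
ΣP(Jan 2011)Q(Jan 2011) = 2.28×283 + 0.08×77 + 1.85×267 = 645.24 + 6.16 + 493.95 = 1145.35
link = 1312.52/1145.35 = 1.145955
Link Feb 2011→Mar 2011:
ΣP(Mar 2011)Q(Feb 2011) = 2.61×263 + 0.06×69 + 1.87×305 = 686.43 + 4.14 + 570.35 = 1260.92
ΣP(Feb 2011)Q(Feb 2011) = 2.43×263 + 0.07×69 + 2.32×305 = 639.09 + 4.83 + 707.6 = 1351.52
link = 1260.92/1351.52 = 0.932964
Link Mar 2011→Apr 2011:
ΣP(Apr 2011)Q(Mar 2011) = 2.62×233 + 0.05×63 + 2.06×251 = 610.46 + 3.15 + 517.06 = 1130.67
ΣP(Mar 2011)Q(Mar 2011) = 2.61×233 + 0.06×63 + 1.87×251 = 608.13 + 3.78 + 469.37 = 1081.28
link = 1130.67/1081.28 = 1.045677
Chained index = 100 × 1.145955 × 0.932964 × 1.045677 = 111.7971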